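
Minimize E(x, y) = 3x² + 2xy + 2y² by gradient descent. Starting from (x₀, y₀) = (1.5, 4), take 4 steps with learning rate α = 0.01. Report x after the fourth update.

∇E = (6x + 2y, 2x + 4y)
(x₁, y₁) = (1.5, 4) − 0.01·(17, 19) = (1.33, 3.81)
(x₂, y₂) = (1.33, 3.81) − 0.01·(15.6, 17.9) = (1.174, 3.631)
(x₃, y₃) = (1.174, 3.631) − 0.01·(14.306, 16.872) = (1.03094, 3.46228)
(x₄, y₄) = (1.03094, 3.46228) − 0.01·(13.1102, 15.911) = (0.899838, 3.30317)
x = 0.899838

0.899838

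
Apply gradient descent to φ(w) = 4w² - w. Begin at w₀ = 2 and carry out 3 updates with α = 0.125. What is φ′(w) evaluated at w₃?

φ′(w) = 8w - 1
w₁ = 2 − 0.125·15 = 0.125
w₂ = 0.125 − 0.125·0 = 0.125
w₃ = 0.125 − 0.125·0 = 0.125
φ′(w) at (0.125) = 0

0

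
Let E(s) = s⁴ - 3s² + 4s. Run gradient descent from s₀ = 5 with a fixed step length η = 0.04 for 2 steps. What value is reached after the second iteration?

E′(s) = 4s³ - 6s + 4
s₁ = 5 − 0.04·474 = -13.96
s₂ = -13.96 − 0.04·(-10794.428544) = 417.81714176

417.81714176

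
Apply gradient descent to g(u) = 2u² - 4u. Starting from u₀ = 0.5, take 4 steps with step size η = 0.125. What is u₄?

0.96875

g′(u) = 4u - 4
Step 1: g′(0.5) = -2; u₁ = 0.5 − 0.125·(-2) = 0.75
Step 2: g′(0.75) = -1; u₂ = 0.75 − 0.125·(-1) = 0.875
Step 3: g′(0.875) = -0.5; u₃ = 0.875 − 0.125·(-0.5) = 0.9375
Step 4: g′(0.9375) = -0.25; u₄ = 0.9375 − 0.125·(-0.25) = 0.96875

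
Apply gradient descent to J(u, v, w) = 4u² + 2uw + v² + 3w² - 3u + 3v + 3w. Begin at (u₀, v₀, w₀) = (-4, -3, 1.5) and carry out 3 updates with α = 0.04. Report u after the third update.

-1.218304

∇J = (8u + 2w - 3, 2v + 3, 2u + 6w + 3)
Step 1: at (-4, -3, 1.5), ∇J = (-32, -3, 4) → (-4, -3, 1.5) − 0.04·(-32, -3, 4) = (-2.72, -2.88, 1.34)
Step 2: at (-2.72, -2.88, 1.34), ∇J = (-22.08, -2.76, 5.6) → (-2.72, -2.88, 1.34) − 0.04·(-22.08, -2.76, 5.6) = (-1.8368, -2.7696, 1.116)
Step 3: at (-1.8368, -2.7696, 1.116), ∇J = (-15.4624, -2.5392, 6.0224) → (-1.8368, -2.7696, 1.116) − 0.04·(-15.4624, -2.5392, 6.0224) = (-1.218304, -2.668032, 0.875104)
u = -1.218304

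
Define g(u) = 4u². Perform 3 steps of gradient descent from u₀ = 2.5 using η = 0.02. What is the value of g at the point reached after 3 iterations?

8.7824507904

g′(u) = 8u
u₁ = 2.5 − 0.02·20 = 2.1
u₂ = 2.1 − 0.02·16.8 = 1.764
u₃ = 1.764 − 0.02·14.112 = 1.48176
g(1.48176) = 8.7824507904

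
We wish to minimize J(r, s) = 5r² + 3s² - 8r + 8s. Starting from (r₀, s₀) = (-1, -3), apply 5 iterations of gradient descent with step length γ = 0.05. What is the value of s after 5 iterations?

-1.61345

∇J = (10r - 8, 6s + 8)
Step 1: at (-1, -3), ∇J = (-18, -10) → (-1, -3) − 0.05·(-18, -10) = (-0.1, -2.5)
Step 2: at (-0.1, -2.5), ∇J = (-9, -7) → (-0.1, -2.5) − 0.05·(-9, -7) = (0.35, -2.15)
Step 3: at (0.35, -2.15), ∇J = (-4.5, -4.9) → (0.35, -2.15) − 0.05·(-4.5, -4.9) = (0.575, -1.905)
Step 4: at (0.575, -1.905), ∇J = (-2.25, -3.43) → (0.575, -1.905) − 0.05·(-2.25, -3.43) = (0.6875, -1.7335)
Step 5: at (0.6875, -1.7335), ∇J = (-1.125, -2.401) → (0.6875, -1.7335) − 0.05·(-1.125, -2.401) = (0.74375, -1.61345)
s = -1.61345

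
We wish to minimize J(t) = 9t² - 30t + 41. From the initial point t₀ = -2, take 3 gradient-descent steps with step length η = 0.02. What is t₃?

0.705472

J′(t) = 18t - 30
Step 1: J′(-2) = -66; t₁ = -2 − 0.02·(-66) = -0.68
Step 2: J′(-0.68) = -42.24; t₂ = -0.68 − 0.02·(-42.24) = 0.1648
Step 3: J′(0.1648) = -27.0336; t₃ = 0.1648 − 0.02·(-27.0336) = 0.705472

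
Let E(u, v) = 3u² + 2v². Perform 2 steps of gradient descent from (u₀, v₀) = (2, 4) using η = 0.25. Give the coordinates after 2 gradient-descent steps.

∇E = (6u, 4v)
Step 1: at (2, 4), ∇E = (12, 16) → (2, 4) − 0.25·(12, 16) = (-1, 0)
Step 2: at (-1, 0), ∇E = (-6, 0) → (-1, 0) − 0.25·(-6, 0) = (0.5, 0)

(0.5, 0)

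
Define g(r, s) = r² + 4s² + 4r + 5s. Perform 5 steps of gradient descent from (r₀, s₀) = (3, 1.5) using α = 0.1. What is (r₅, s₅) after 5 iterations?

(-0.3616, -0.62432)

∇g = (2r + 4, 8s + 5)
(r₁, s₁) = (3, 1.5) − 0.1·(10, 17) = (2, -0.2)
(r₂, s₂) = (2, -0.2) − 0.1·(8, 3.4) = (1.2, -0.54)
(r₃, s₃) = (1.2, -0.54) − 0.1·(6.4, 0.68) = (0.56, -0.608)
(r₄, s₄) = (0.56, -0.608) − 0.1·(5.12, 0.136) = (0.048, -0.6216)
(r₅, s₅) = (0.048, -0.6216) − 0.1·(4.096, 0.0272) = (-0.3616, -0.62432)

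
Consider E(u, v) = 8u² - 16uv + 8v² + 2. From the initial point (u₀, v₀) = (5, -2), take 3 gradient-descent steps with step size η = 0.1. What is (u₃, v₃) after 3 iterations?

∇E = (16u - 16v, -16u + 16v)
(u₁, v₁) = (5, -2) − 0.1·(112, -112) = (-6.2, 9.2)
(u₂, v₂) = (-6.2, 9.2) − 0.1·(-246.4, 246.4) = (18.44, -15.44)
(u₃, v₃) = (18.44, -15.44) − 0.1·(542.08, -542.08) = (-35.768, 38.768)

(-35.768, 38.768)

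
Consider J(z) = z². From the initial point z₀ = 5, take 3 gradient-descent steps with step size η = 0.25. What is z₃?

0.625

J′(z) = 2z
z₁ = 5 − 0.25·10 = 2.5
z₂ = 2.5 − 0.25·5 = 1.25
z₃ = 1.25 − 0.25·2.5 = 0.625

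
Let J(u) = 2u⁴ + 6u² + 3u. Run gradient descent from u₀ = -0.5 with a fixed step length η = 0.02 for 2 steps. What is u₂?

-0.36734592

J′(u) = 8u³ + 12u + 3
Step 1: J′(-0.5) = -4; u₁ = -0.5 − 0.02·(-4) = -0.42
Step 2: J′(-0.42) = -2.632704; u₂ = -0.42 − 0.02·(-2.632704) = -0.36734592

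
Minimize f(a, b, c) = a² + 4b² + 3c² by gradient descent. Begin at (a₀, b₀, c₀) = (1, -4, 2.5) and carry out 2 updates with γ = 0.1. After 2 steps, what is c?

∇f = (2a, 8b, 6c)
(a₁, b₁, c₁) = (1, -4, 2.5) − 0.1·(2, -32, 15) = (0.8, -0.8, 1)
(a₂, b₂, c₂) = (0.8, -0.8, 1) − 0.1·(1.6, -6.4, 6) = (0.64, -0.16, 0.4)
c = 0.4

0.4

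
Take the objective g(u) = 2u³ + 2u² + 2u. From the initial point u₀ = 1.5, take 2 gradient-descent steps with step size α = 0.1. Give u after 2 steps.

g′(u) = 6u² + 4u + 2
u₁ = 1.5 − 0.1·21.5 = -0.65
u₂ = -0.65 − 0.1·1.935 = -0.8435

-0.8435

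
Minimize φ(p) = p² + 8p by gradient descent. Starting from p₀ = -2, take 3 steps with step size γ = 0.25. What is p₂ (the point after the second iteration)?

φ′(p) = 2p + 8
Step 1: φ′(-2) = 4; p₁ = -2 − 0.25·4 = -3
Step 2: φ′(-3) = 2; p₂ = -3 − 0.25·2 = -3.5

-3.5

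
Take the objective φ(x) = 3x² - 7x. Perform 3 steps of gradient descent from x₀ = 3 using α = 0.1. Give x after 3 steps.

φ′(x) = 6x - 7
Step 1: φ′(3) = 11; x₁ = 3 − 0.1·11 = 1.9
Step 2: φ′(1.9) = 4.4; x₂ = 1.9 − 0.1·4.4 = 1.46
Step 3: φ′(1.46) = 1.76; x₃ = 1.46 − 0.1·1.76 = 1.284

1.284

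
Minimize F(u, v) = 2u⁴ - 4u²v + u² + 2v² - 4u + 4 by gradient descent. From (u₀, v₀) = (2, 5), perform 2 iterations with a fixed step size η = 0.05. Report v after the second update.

5.408

∇F = (8u³ - 8uv + 2u - 4, -4u² + 4v)
(u₁, v₁) = (2, 5) − 0.05·(-16, 4) = (2.8, 4.8)
(u₂, v₂) = (2.8, 4.8) − 0.05·(69.696, -12.16) = (-0.6848, 5.408)
v = 5.408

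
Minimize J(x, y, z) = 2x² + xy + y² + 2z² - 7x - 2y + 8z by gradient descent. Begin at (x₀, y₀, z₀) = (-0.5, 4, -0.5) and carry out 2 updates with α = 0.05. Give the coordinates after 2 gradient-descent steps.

∇J = (4x + y - 7, x + 2y - 2, 4z + 8)
(x₁, y₁, z₁) = (-0.5, 4, -0.5) − 0.05·(-5, 5.5, 6) = (-0.25, 3.725, -0.8)
(x₂, y₂, z₂) = (-0.25, 3.725, -0.8) − 0.05·(-4.275, 5.2, 4.8) = (-0.03625, 3.465, -1.04)

(-0.03625, 3.465, -1.04)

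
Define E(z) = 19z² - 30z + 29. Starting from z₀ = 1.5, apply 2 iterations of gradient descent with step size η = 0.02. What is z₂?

0.8304

E′(z) = 38z - 30
Step 1: E′(1.5) = 27; z₁ = 1.5 − 0.02·27 = 0.96
Step 2: E′(0.96) = 6.48; z₂ = 0.96 − 0.02·6.48 = 0.8304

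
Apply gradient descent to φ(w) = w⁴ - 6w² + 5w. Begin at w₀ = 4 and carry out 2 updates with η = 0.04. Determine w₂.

φ′(w) = 4w³ - 12w + 5
w₁ = 4 − 0.04·213 = -4.52
w₂ = -4.52 − 0.04·(-310.141632) = 7.88566528

7.88566528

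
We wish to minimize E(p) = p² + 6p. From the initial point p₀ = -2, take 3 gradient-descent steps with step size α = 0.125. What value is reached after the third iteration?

-2.578125

E′(p) = 2p + 6
p₁ = -2 − 0.125·2 = -2.25
p₂ = -2.25 − 0.125·1.5 = -2.4375
p₃ = -2.4375 − 0.125·1.125 = -2.578125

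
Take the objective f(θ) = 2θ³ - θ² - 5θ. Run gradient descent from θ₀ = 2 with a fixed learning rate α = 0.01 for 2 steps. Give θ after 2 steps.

1.73165

f′(θ) = 6θ² - 2θ - 5
Step 1: f′(2) = 15; θ₁ = 2 − 0.01·15 = 1.85
Step 2: f′(1.85) = 11.835; θ₂ = 1.85 − 0.01·11.835 = 1.73165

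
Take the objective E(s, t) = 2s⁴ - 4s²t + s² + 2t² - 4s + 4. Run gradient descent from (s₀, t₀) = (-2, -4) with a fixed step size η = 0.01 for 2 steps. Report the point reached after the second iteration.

∇E = (8s³ - 8st + 2s - 4, -4s² + 4t)
Step 1: at (-2, -4), ∇E = (-136, -32) → (-2, -4) − 0.01·(-136, -32) = (-0.64, -3.68)
Step 2: at (-0.64, -3.68), ∇E = (-26.218752, -16.3584) → (-0.64, -3.68) − 0.01·(-26.218752, -16.3584) = (-0.37781248, -3.516416)

(-0.37781248, -3.516416)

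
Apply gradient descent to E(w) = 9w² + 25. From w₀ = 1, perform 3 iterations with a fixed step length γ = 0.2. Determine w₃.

-17.576

E′(w) = 18w
w₁ = 1 − 0.2·18 = -2.6
w₂ = -2.6 − 0.2·(-46.8) = 6.76
w₃ = 6.76 − 0.2·121.68 = -17.576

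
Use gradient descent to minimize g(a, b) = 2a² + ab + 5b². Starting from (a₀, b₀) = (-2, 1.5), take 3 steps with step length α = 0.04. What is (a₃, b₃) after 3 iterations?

(-1.286976, 0.454592)

∇g = (4a + b, a + 10b)
Step 1: at (-2, 1.5), ∇g = (-6.5, 13) → (-2, 1.5) − 0.04·(-6.5, 13) = (-1.74, 0.98)
Step 2: at (-1.74, 0.98), ∇g = (-5.98, 8.06) → (-1.74, 0.98) − 0.04·(-5.98, 8.06) = (-1.5008, 0.6576)
Step 3: at (-1.5008, 0.6576), ∇g = (-5.3456, 5.0752) → (-1.5008, 0.6576) − 0.04·(-5.3456, 5.0752) = (-1.286976, 0.454592)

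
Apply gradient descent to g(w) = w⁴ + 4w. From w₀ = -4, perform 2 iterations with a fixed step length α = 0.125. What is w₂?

g′(w) = 4w³ + 4
w₁ = -4 − 0.125·(-252) = 27.5
w₂ = 27.5 − 0.125·83191.5 = -10371.4375

-10371.4375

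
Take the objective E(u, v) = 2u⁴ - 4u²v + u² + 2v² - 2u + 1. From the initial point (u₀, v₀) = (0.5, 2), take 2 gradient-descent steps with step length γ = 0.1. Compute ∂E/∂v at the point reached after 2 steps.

3.03910656

∇E = (8u³ - 8uv + 2u - 2, -4u² + 4v)
Step 1: at (0.5, 2), ∇E = (-8, 7) → (0.5, 2) − 0.1·(-8, 7) = (1.3, 1.3)
Step 2: at (1.3, 1.3), ∇E = (4.656, -1.56) → (1.3, 1.3) − 0.1·(4.656, -1.56) = (0.8344, 1.456)
∂E/∂v at (0.8344, 1.456) = 3.03910656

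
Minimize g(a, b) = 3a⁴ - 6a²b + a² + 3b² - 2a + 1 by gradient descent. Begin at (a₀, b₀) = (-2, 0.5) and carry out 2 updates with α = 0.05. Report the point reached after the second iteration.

(-4.7, 2.96)

∇g = (12a³ - 12ab + 2a - 2, -6a² + 6b)
Step 1: at (-2, 0.5), ∇g = (-90, -21) → (-2, 0.5) − 0.05·(-90, -21) = (2.5, 1.55)
Step 2: at (2.5, 1.55), ∇g = (144, -28.2) → (2.5, 1.55) − 0.05·(144, -28.2) = (-4.7, 2.96)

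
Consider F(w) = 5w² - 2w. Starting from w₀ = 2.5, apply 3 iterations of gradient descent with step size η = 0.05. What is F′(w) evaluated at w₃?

2.875

F′(w) = 10w - 2
Step 1: F′(2.5) = 23; w₁ = 2.5 − 0.05·23 = 1.35
Step 2: F′(1.35) = 11.5; w₂ = 1.35 − 0.05·11.5 = 0.775
Step 3: F′(0.775) = 5.75; w₃ = 0.775 − 0.05·5.75 = 0.4875
F′(w) at (0.4875) = 2.875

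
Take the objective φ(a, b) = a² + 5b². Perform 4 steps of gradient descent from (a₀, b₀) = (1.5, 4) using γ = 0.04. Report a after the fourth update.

1.07458944

∇φ = (2a, 10b)
Step 1: at (1.5, 4), ∇φ = (3, 40) → (1.5, 4) − 0.04·(3, 40) = (1.38, 2.4)
Step 2: at (1.38, 2.4), ∇φ = (2.76, 24) → (1.38, 2.4) − 0.04·(2.76, 24) = (1.2696, 1.44)
Step 3: at (1.2696, 1.44), ∇φ = (2.5392, 14.4) → (1.2696, 1.44) − 0.04·(2.5392, 14.4) = (1.168032, 0.864)
Step 4: at (1.168032, 0.864), ∇φ = (2.336064, 8.64) → (1.168032, 0.864) − 0.04·(2.336064, 8.64) = (1.07458944, 0.5184)
a = 1.07458944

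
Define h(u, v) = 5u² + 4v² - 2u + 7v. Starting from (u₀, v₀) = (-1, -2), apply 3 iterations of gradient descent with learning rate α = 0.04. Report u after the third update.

∇h = (10u - 2, 8v + 7)
Step 1: at (-1, -2), ∇h = (-12, -9) → (-1, -2) − 0.04·(-12, -9) = (-0.52, -1.64)
Step 2: at (-0.52, -1.64), ∇h = (-7.2, -6.12) → (-0.52, -1.64) − 0.04·(-7.2, -6.12) = (-0.232, -1.3952)
Step 3: at (-0.232, -1.3952), ∇h = (-4.32, -4.1616) → (-0.232, -1.3952) − 0.04·(-4.32, -4.1616) = (-0.0592, -1.228736)
u = -0.0592

-0.0592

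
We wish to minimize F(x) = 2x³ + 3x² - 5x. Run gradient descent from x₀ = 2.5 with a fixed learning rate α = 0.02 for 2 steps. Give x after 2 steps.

1.1757

F′(x) = 6x² + 6x - 5
Step 1: F′(2.5) = 47.5; x₁ = 2.5 − 0.02·47.5 = 1.55
Step 2: F′(1.55) = 18.715; x₂ = 1.55 − 0.02·18.715 = 1.1757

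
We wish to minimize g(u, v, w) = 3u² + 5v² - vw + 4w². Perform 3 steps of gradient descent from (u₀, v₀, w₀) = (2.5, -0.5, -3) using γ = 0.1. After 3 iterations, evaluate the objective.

∇g = (6u, 10v - w, -v + 8w)
(u₁, v₁, w₁) = (2.5, -0.5, -3) − 0.1·(15, -2, -23.5) = (1, -0.3, -0.65)
(u₂, v₂, w₂) = (1, -0.3, -0.65) − 0.1·(6, -2.35, -4.9) = (0.4, -0.065, -0.16)
(u₃, v₃, w₃) = (0.4, -0.065, -0.16) − 0.1·(2.4, -0.49, -1.215) = (0.16, -0.016, -0.0385)
g(0.16, -0.016, -0.0385) = 0.083393

0.083393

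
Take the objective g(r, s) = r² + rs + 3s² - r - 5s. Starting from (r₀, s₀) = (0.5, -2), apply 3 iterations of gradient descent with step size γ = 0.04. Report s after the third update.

∇g = (2r + s - 1, r + 6s - 5)
(r₁, s₁) = (0.5, -2) − 0.04·(-2, -16.5) = (0.58, -1.34)
(r₂, s₂) = (0.58, -1.34) − 0.04·(-1.18, -12.46) = (0.6272, -0.8416)
(r₃, s₃) = (0.6272, -0.8416) − 0.04·(-0.5872, -9.4224) = (0.650688, -0.464704)
s = -0.464704

-0.464704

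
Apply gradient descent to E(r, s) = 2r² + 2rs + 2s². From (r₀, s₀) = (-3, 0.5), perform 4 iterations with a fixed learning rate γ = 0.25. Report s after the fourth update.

0.03125

∇E = (4r + 2s, 2r + 4s)
(r₁, s₁) = (-3, 0.5) − 0.25·(-11, -4) = (-0.25, 1.5)
(r₂, s₂) = (-0.25, 1.5) − 0.25·(2, 5.5) = (-0.75, 0.125)
(r₃, s₃) = (-0.75, 0.125) − 0.25·(-2.75, -1) = (-0.0625, 0.375)
(r₄, s₄) = (-0.0625, 0.375) − 0.25·(0.5, 1.375) = (-0.1875, 0.03125)
s = 0.03125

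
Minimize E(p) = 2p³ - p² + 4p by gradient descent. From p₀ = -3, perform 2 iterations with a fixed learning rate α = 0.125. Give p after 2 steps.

-105

E′(p) = 6p² - 2p + 4
Step 1: E′(-3) = 64; p₁ = -3 − 0.125·64 = -11
Step 2: E′(-11) = 752; p₂ = -11 − 0.125·752 = -105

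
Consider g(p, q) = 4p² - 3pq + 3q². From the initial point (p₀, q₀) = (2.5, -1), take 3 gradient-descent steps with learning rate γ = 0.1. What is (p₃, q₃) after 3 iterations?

(0.089, 0.1235)

∇g = (8p - 3q, -3p + 6q)
Step 1: at (2.5, -1), ∇g = (23, -13.5) → (2.5, -1) − 0.1·(23, -13.5) = (0.2, 0.35)
Step 2: at (0.2, 0.35), ∇g = (0.55, 1.5) → (0.2, 0.35) − 0.1·(0.55, 1.5) = (0.145, 0.2)
Step 3: at (0.145, 0.2), ∇g = (0.56, 0.765) → (0.145, 0.2) − 0.1·(0.56, 0.765) = (0.089, 0.1235)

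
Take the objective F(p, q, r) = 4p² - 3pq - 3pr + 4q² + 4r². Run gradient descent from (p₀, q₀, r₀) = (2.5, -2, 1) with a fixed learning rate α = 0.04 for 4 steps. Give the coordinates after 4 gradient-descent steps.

∇F = (8p - 3q - 3r, -3p + 8q, -3p + 8r)
(p₁, q₁, r₁) = (2.5, -2, 1) − 0.04·(23, -23.5, 0.5) = (1.58, -1.06, 0.98)
(p₂, q₂, r₂) = (1.58, -1.06, 0.98) − 0.04·(12.88, -13.22, 3.1) = (1.0648, -0.5312, 0.856)
(p₃, q₃, r₃) = (1.0648, -0.5312, 0.856) − 0.04·(7.544, -7.444, 3.6536) = (0.76304, -0.23344, 0.709856)
(p₄, q₄, r₄) = (0.76304, -0.23344, 0.709856) − 0.04·(4.675072, -4.15664, 3.389728) = (0.57603712, -0.0671744, 0.57426688)

(0.57603712, -0.0671744, 0.57426688)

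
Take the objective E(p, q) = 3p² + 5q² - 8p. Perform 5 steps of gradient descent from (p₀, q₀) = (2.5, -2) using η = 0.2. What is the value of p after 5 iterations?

1.33296

∇E = (6p - 8, 10q)
Step 1: at (2.5, -2), ∇E = (7, -20) → (2.5, -2) − 0.2·(7, -20) = (1.1, 2)
Step 2: at (1.1, 2), ∇E = (-1.4, 20) → (1.1, 2) − 0.2·(-1.4, 20) = (1.38, -2)
Step 3: at (1.38, -2), ∇E = (0.28, -20) → (1.38, -2) − 0.2·(0.28, -20) = (1.324, 2)
Step 4: at (1.324, 2), ∇E = (-0.056, 20) → (1.324, 2) − 0.2·(-0.056, 20) = (1.3352, -2)
Step 5: at (1.3352, -2), ∇E = (0.0112, -20) → (1.3352, -2) − 0.2·(0.0112, -20) = (1.33296, 2)
p = 1.33296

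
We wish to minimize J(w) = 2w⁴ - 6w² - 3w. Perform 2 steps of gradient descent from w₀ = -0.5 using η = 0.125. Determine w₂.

J′(w) = 8w³ - 12w - 3
w₁ = -0.5 − 0.125·2 = -0.75
w₂ = -0.75 − 0.125·2.625 = -1.078125

-1.078125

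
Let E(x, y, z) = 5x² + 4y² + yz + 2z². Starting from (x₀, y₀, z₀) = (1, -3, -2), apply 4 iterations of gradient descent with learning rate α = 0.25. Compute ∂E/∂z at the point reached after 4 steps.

∇E = (10x, 8y + z, y + 4z)
Step 1: at (1, -3, -2), ∇E = (10, -26, -11) → (1, -3, -2) − 0.25·(10, -26, -11) = (-1.5, 3.5, 0.75)
Step 2: at (-1.5, 3.5, 0.75), ∇E = (-15, 28.75, 6.5) → (-1.5, 3.5, 0.75) − 0.25·(-15, 28.75, 6.5) = (2.25, -3.6875, -0.875)
Step 3: at (2.25, -3.6875, -0.875), ∇E = (22.5, -30.375, -7.1875) → (2.25, -3.6875, -0.875) − 0.25·(22.5, -30.375, -7.1875) = (-3.375, 3.90625, 0.921875)
Step 4: at (-3.375, 3.90625, 0.921875), ∇E = (-33.75, 32.171875, 7.59375) → (-3.375, 3.90625, 0.921875) − 0.25·(-33.75, 32.171875, 7.59375) = (5.0625, -4.13671875, -0.9765625)
∂E/∂z at (5.0625, -4.13671875, -0.9765625) = -8.04296875

-8.04296875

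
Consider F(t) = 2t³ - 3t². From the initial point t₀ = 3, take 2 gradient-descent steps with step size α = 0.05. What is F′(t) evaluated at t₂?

0.866304

F′(t) = 6t² - 6t
Step 1: F′(3) = 36; t₁ = 3 − 0.05·36 = 1.2
Step 2: F′(1.2) = 1.44; t₂ = 1.2 − 0.05·1.44 = 1.128
F′(t) at (1.128) = 0.866304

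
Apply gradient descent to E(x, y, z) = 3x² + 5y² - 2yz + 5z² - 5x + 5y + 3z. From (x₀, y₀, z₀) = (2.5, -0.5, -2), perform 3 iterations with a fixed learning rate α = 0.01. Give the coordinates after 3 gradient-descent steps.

(2.21764, -0.599456, -1.568576)

∇E = (6x - 5, 10y - 2z + 5, -2y + 10z + 3)
Step 1: at (2.5, -0.5, -2), ∇E = (10, 4, -16) → (2.5, -0.5, -2) − 0.01·(10, 4, -16) = (2.4, -0.54, -1.84)
Step 2: at (2.4, -0.54, -1.84), ∇E = (9.4, 3.28, -14.32) → (2.4, -0.54, -1.84) − 0.01·(9.4, 3.28, -14.32) = (2.306, -0.5728, -1.6968)
Step 3: at (2.306, -0.5728, -1.6968), ∇E = (8.836, 2.6656, -12.8224) → (2.306, -0.5728, -1.6968) − 0.01·(8.836, 2.6656, -12.8224) = (2.21764, -0.599456, -1.568576)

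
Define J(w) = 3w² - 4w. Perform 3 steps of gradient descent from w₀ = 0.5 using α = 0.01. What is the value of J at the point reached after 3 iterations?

-1.275844184912

J′(w) = 6w - 4
w₁ = 0.5 − 0.01·(-1) = 0.51
w₂ = 0.51 − 0.01·(-0.94) = 0.5194
w₃ = 0.5194 − 0.01·(-0.8836) = 0.528236
J(0.528236) = -1.275844184912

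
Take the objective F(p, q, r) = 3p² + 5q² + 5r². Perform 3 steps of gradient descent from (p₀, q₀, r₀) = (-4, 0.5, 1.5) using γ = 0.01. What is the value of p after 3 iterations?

∇F = (6p, 10q, 10r)
Step 1: at (-4, 0.5, 1.5), ∇F = (-24, 5, 15) → (-4, 0.5, 1.5) − 0.01·(-24, 5, 15) = (-3.76, 0.45, 1.35)
Step 2: at (-3.76, 0.45, 1.35), ∇F = (-22.56, 4.5, 13.5) → (-3.76, 0.45, 1.35) − 0.01·(-22.56, 4.5, 13.5) = (-3.5344, 0.405, 1.215)
Step 3: at (-3.5344, 0.405, 1.215), ∇F = (-21.2064, 4.05, 12.15) → (-3.5344, 0.405, 1.215) − 0.01·(-21.2064, 4.05, 12.15) = (-3.322336, 0.3645, 1.0935)
p = -3.322336

-3.322336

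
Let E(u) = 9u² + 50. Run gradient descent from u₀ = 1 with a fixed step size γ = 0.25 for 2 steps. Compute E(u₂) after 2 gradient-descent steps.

1400.5625

E′(u) = 18u
Step 1: E′(1) = 18; u₁ = 1 − 0.25·18 = -3.5
Step 2: E′(-3.5) = -63; u₂ = -3.5 − 0.25·(-63) = 12.25
E(12.25) = 1400.5625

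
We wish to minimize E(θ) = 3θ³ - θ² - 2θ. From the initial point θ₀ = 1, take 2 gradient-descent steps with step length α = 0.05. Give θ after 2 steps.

0.671875

E′(θ) = 9θ² - 2θ - 2
Step 1: E′(1) = 5; θ₁ = 1 − 0.05·5 = 0.75
Step 2: E′(0.75) = 1.5625; θ₂ = 0.75 − 0.05·1.5625 = 0.671875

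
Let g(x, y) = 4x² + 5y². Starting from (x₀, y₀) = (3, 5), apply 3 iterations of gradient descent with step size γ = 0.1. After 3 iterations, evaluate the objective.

∇g = (8x, 10y)
Step 1: at (3, 5), ∇g = (24, 50) → (3, 5) − 0.1·(24, 50) = (0.6, 0)
Step 2: at (0.6, 0), ∇g = (4.8, 0) → (0.6, 0) − 0.1·(4.8, 0) = (0.12, 0)
Step 3: at (0.12, 0), ∇g = (0.96, 0) → (0.12, 0) − 0.1·(0.96, 0) = (0.024, 0)
g(0.024, 0) = 0.002304

0.002304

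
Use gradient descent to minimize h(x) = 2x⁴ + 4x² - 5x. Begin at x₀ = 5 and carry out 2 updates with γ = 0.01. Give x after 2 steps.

7.37843

h′(x) = 8x³ + 8x - 5
Step 1: h′(5) = 1035; x₁ = 5 − 0.01·1035 = -5.35
Step 2: h′(-5.35) = -1272.843; x₂ = -5.35 − 0.01·(-1272.843) = 7.37843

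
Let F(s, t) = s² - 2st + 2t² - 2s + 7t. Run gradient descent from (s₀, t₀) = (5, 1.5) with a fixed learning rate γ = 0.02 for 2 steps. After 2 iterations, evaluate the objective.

13.67088128

∇F = (2s - 2t - 2, -2s + 4t + 7)
(s₁, t₁) = (5, 1.5) − 0.02·(5, 3) = (4.9, 1.44)
(s₂, t₂) = (4.9, 1.44) − 0.02·(4.92, 2.96) = (4.8016, 1.3808)
F(4.8016, 1.3808) = 13.67088128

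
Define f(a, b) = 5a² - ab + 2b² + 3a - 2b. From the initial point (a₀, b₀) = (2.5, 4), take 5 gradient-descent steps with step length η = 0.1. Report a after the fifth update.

-0.20005

∇f = (10a - b + 3, -a + 4b - 2)
Step 1: at (2.5, 4), ∇f = (24, 11.5) → (2.5, 4) − 0.1·(24, 11.5) = (0.1, 2.85)
Step 2: at (0.1, 2.85), ∇f = (1.15, 9.3) → (0.1, 2.85) − 0.1·(1.15, 9.3) = (-0.015, 1.92)
Step 3: at (-0.015, 1.92), ∇f = (0.93, 5.695) → (-0.015, 1.92) − 0.1·(0.93, 5.695) = (-0.108, 1.3505)
Step 4: at (-0.108, 1.3505), ∇f = (0.5695, 3.51) → (-0.108, 1.3505) − 0.1·(0.5695, 3.51) = (-0.16495, 0.9995)
Step 5: at (-0.16495, 0.9995), ∇f = (0.351, 2.16295) → (-0.16495, 0.9995) − 0.1·(0.351, 2.16295) = (-0.20005, 0.783205)
a = -0.20005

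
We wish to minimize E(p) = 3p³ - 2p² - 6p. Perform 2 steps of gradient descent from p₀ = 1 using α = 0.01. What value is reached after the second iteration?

E′(p) = 9p² - 4p - 6
p₁ = 1 − 0.01·(-1) = 1.01
p₂ = 1.01 − 0.01·(-0.8591) = 1.018591

1.018591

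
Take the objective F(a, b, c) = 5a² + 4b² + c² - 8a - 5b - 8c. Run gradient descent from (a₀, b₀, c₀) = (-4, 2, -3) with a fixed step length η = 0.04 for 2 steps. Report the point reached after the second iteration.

(-0.928, 1.2608, -1.9248)

∇F = (10a - 8, 8b - 5, 2c - 8)
(a₁, b₁, c₁) = (-4, 2, -3) − 0.04·(-48, 11, -14) = (-2.08, 1.56, -2.44)
(a₂, b₂, c₂) = (-2.08, 1.56, -2.44) − 0.04·(-28.8, 7.48, -12.88) = (-0.928, 1.2608, -1.9248)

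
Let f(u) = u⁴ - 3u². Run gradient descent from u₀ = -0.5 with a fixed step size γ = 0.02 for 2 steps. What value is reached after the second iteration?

f′(u) = 4u³ - 6u
Step 1: f′(-0.5) = 2.5; u₁ = -0.5 − 0.02·2.5 = -0.55
Step 2: f′(-0.55) = 2.6345; u₂ = -0.55 − 0.02·2.6345 = -0.60269

-0.60269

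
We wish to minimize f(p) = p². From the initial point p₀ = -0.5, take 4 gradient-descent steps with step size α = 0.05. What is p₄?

f′(p) = 2p
p₁ = -0.5 − 0.05·(-1) = -0.45
p₂ = -0.45 − 0.05·(-0.9) = -0.405
p₃ = -0.405 − 0.05·(-0.81) = -0.3645
p₄ = -0.3645 − 0.05·(-0.729) = -0.32805

-0.32805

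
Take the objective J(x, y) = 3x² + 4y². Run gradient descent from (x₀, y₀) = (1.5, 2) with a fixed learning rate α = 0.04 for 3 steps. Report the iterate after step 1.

(1.14, 1.36)

∇J = (6x, 8y)
Step 1: at (1.5, 2), ∇J = (9, 16) → (1.5, 2) − 0.04·(9, 16) = (1.14, 1.36)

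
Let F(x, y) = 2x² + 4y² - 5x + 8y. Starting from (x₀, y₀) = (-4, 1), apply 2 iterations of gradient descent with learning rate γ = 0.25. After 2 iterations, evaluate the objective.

∇F = (4x - 5, 8y + 8)
Step 1: at (-4, 1), ∇F = (-21, 16) → (-4, 1) − 0.25·(-21, 16) = (1.25, -3)
Step 2: at (1.25, -3), ∇F = (0, -16) → (1.25, -3) − 0.25·(0, -16) = (1.25, 1)
F(1.25, 1) = 8.875

8.875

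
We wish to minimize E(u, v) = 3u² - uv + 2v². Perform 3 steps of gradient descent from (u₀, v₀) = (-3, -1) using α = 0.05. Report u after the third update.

∇E = (6u - v, -u + 4v)
Step 1: at (-3, -1), ∇E = (-17, -1) → (-3, -1) − 0.05·(-17, -1) = (-2.15, -0.95)
Step 2: at (-2.15, -0.95), ∇E = (-11.95, -1.65) → (-2.15, -0.95) − 0.05·(-11.95, -1.65) = (-1.5525, -0.8675)
Step 3: at (-1.5525, -0.8675), ∇E = (-8.4475, -1.9175) → (-1.5525, -0.8675) − 0.05·(-8.4475, -1.9175) = (-1.130125, -0.771625)
u = -1.130125

-1.130125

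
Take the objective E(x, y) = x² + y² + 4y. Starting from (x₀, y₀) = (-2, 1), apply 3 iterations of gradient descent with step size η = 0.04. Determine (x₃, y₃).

∇E = (2x, 2y + 4)
(x₁, y₁) = (-2, 1) − 0.04·(-4, 6) = (-1.84, 0.76)
(x₂, y₂) = (-1.84, 0.76) − 0.04·(-3.68, 5.52) = (-1.6928, 0.5392)
(x₃, y₃) = (-1.6928, 0.5392) − 0.04·(-3.3856, 5.0784) = (-1.557376, 0.336064)

(-1.557376, 0.336064)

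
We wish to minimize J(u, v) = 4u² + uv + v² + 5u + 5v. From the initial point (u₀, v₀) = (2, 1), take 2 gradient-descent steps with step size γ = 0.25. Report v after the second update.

-1

∇J = (8u + v + 5, u + 2v + 5)
Step 1: at (2, 1), ∇J = (22, 9) → (2, 1) − 0.25·(22, 9) = (-3.5, -1.25)
Step 2: at (-3.5, -1.25), ∇J = (-24.25, -1) → (-3.5, -1.25) − 0.25·(-24.25, -1) = (2.5625, -1)
v = -1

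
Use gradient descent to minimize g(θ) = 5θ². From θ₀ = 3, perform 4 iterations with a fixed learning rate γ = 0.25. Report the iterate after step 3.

g′(θ) = 10θ
θ₁ = 3 − 0.25·30 = -4.5
θ₂ = -4.5 − 0.25·(-45) = 6.75
θ₃ = 6.75 − 0.25·67.5 = -10.125

-10.125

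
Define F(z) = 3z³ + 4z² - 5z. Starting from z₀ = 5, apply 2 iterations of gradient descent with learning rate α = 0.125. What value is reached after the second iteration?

-850.15625

F′(z) = 9z² + 8z - 5
Step 1: F′(5) = 260; z₁ = 5 − 0.125·260 = -27.5
Step 2: F′(-27.5) = 6581.25; z₂ = -27.5 − 0.125·6581.25 = -850.15625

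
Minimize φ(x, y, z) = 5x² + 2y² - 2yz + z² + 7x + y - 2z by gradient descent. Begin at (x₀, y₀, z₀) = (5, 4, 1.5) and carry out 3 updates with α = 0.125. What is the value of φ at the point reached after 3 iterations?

-2.91265869140625

∇φ = (10x + 7, 4y - 2z + 1, -2y + 2z - 2)
(x₁, y₁, z₁) = (5, 4, 1.5) − 0.125·(57, 14, -7) = (-2.125, 2.25, 2.375)
(x₂, y₂, z₂) = (-2.125, 2.25, 2.375) − 0.125·(-14.25, 5.25, -1.75) = (-0.34375, 1.59375, 2.59375)
(x₃, y₃, z₃) = (-0.34375, 1.59375, 2.59375) − 0.125·(3.5625, 2.1875, 0) = (-0.7890625, 1.3203125, 2.59375)
φ(-0.7890625, 1.3203125, 2.59375) = -2.91265869140625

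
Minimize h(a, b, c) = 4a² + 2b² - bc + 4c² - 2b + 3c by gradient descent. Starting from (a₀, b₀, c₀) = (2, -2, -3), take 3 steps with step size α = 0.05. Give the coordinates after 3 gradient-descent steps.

∇h = (8a, 4b - c - 2, -b + 8c + 3)
(a₁, b₁, c₁) = (2, -2, -3) − 0.05·(16, -7, -19) = (1.2, -1.65, -2.05)
(a₂, b₂, c₂) = (1.2, -1.65, -2.05) − 0.05·(9.6, -6.55, -11.75) = (0.72, -1.3225, -1.4625)
(a₃, b₃, c₃) = (0.72, -1.3225, -1.4625) − 0.05·(5.76, -5.8275, -7.3775) = (0.432, -1.031125, -1.093625)

(0.432, -1.031125, -1.093625)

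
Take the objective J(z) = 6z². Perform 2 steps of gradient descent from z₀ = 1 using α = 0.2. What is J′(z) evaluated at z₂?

23.52

J′(z) = 12z
Step 1: J′(1) = 12; z₁ = 1 − 0.2·12 = -1.4
Step 2: J′(-1.4) = -16.8; z₂ = -1.4 − 0.2·(-16.8) = 1.96
J′(z) at (1.96) = 23.52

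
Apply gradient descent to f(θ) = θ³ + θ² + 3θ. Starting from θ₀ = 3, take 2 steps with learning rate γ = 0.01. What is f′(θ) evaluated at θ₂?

24.237113893632

f′(θ) = 3θ² + 2θ + 3
Step 1: f′(3) = 36; θ₁ = 3 − 0.01·36 = 2.64
Step 2: f′(2.64) = 29.1888; θ₂ = 2.64 − 0.01·29.1888 = 2.348112
f′(θ) at (2.348112) = 24.237113893632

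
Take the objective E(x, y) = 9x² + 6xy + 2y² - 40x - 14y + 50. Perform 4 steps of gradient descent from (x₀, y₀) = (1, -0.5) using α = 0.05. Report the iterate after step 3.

(2.215, 0.0525)

∇E = (18x + 6y - 40, 6x + 4y - 14)
Step 1: at (1, -0.5), ∇E = (-25, -10) → (1, -0.5) − 0.05·(-25, -10) = (2.25, 0)
Step 2: at (2.25, 0), ∇E = (0.5, -0.5) → (2.25, 0) − 0.05·(0.5, -0.5) = (2.225, 0.025)
Step 3: at (2.225, 0.025), ∇E = (0.2, -0.55) → (2.225, 0.025) − 0.05·(0.2, -0.55) = (2.215, 0.0525)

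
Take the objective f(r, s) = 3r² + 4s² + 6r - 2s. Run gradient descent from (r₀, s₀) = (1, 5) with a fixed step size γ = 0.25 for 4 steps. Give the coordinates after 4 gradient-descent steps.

∇f = (6r + 6, 8s - 2)
Step 1: at (1, 5), ∇f = (12, 38) → (1, 5) − 0.25·(12, 38) = (-2, -4.5)
Step 2: at (-2, -4.5), ∇f = (-6, -38) → (-2, -4.5) − 0.25·(-6, -38) = (-0.5, 5)
Step 3: at (-0.5, 5), ∇f = (3, 38) → (-0.5, 5) − 0.25·(3, 38) = (-1.25, -4.5)
Step 4: at (-1.25, -4.5), ∇f = (-1.5, -38) → (-1.25, -4.5) − 0.25·(-1.5, -38) = (-0.875, 5)

(-0.875, 5)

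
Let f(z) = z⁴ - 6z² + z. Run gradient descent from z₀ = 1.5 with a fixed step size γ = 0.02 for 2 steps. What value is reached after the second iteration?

1.61720856

f′(z) = 4z³ - 12z + 1
z₁ = 1.5 − 0.02·(-3.5) = 1.57
z₂ = 1.57 − 0.02·(-2.360428) = 1.61720856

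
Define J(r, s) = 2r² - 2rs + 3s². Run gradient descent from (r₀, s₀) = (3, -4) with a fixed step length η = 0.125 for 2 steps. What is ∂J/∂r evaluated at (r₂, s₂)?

0.625

∇J = (4r - 2s, -2r + 6s)
Step 1: at (3, -4), ∇J = (20, -30) → (3, -4) − 0.125·(20, -30) = (0.5, -0.25)
Step 2: at (0.5, -0.25), ∇J = (2.5, -2.5) → (0.5, -0.25) − 0.125·(2.5, -2.5) = (0.1875, 0.0625)
∂J/∂r at (0.1875, 0.0625) = 0.625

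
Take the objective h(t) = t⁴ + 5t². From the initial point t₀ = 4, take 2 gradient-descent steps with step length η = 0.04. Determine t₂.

72.39844864

h′(t) = 4t³ + 10t
t₁ = 4 − 0.04·296 = -7.84
t₂ = -7.84 − 0.04·(-2005.961216) = 72.39844864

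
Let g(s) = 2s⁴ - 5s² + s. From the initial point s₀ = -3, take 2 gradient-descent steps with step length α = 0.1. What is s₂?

g′(s) = 8s³ - 10s + 1
s₁ = -3 − 0.1·(-185) = 15.5
s₂ = 15.5 − 0.1·29637 = -2948.2

-2948.2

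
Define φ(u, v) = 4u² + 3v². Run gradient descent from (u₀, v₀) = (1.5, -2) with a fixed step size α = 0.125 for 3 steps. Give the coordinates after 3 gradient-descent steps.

∇φ = (8u, 6v)
(u₁, v₁) = (1.5, -2) − 0.125·(12, -12) = (0, -0.5)
(u₂, v₂) = (0, -0.5) − 0.125·(0, -3) = (0, -0.125)
(u₃, v₃) = (0, -0.125) − 0.125·(0, -0.75) = (0, -0.03125)

(0, -0.03125)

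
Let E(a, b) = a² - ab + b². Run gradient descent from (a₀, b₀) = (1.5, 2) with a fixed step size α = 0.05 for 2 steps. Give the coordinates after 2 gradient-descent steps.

∇E = (2a - b, -a + 2b)
Step 1: at (1.5, 2), ∇E = (1, 2.5) → (1.5, 2) − 0.05·(1, 2.5) = (1.45, 1.875)
Step 2: at (1.45, 1.875), ∇E = (1.025, 2.3) → (1.45, 1.875) − 0.05·(1.025, 2.3) = (1.39875, 1.76)

(1.39875, 1.76)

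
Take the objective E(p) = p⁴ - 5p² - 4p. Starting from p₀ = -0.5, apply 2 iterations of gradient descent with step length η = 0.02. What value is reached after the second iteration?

E′(p) = 4p³ - 10p - 4
p₁ = -0.5 − 0.02·0.5 = -0.51
p₂ = -0.51 − 0.02·0.569396 = -0.52138792

-0.52138792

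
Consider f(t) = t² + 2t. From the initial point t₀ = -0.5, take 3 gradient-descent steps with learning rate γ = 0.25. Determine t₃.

-0.9375

f′(t) = 2t + 2
t₁ = -0.5 − 0.25·1 = -0.75
t₂ = -0.75 − 0.25·0.5 = -0.875
t₃ = -0.875 − 0.25·0.25 = -0.9375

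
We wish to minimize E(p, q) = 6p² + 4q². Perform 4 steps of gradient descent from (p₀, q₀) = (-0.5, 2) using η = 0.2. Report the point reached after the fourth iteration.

∇E = (12p, 8q)
(p₁, q₁) = (-0.5, 2) − 0.2·(-6, 16) = (0.7, -1.2)
(p₂, q₂) = (0.7, -1.2) − 0.2·(8.4, -9.6) = (-0.98, 0.72)
(p₃, q₃) = (-0.98, 0.72) − 0.2·(-11.76, 5.76) = (1.372, -0.432)
(p₄, q₄) = (1.372, -0.432) − 0.2·(16.464, -3.456) = (-1.9208, 0.2592)

(-1.9208, 0.2592)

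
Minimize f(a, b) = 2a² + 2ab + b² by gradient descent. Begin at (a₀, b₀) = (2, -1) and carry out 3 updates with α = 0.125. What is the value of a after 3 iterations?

∇f = (4a + 2b, 2a + 2b)
(a₁, b₁) = (2, -1) − 0.125·(6, 2) = (1.25, -1.25)
(a₂, b₂) = (1.25, -1.25) − 0.125·(2.5, 0) = (0.9375, -1.25)
(a₃, b₃) = (0.9375, -1.25) − 0.125·(1.25, -0.625) = (0.78125, -1.171875)
a = 0.78125

0.78125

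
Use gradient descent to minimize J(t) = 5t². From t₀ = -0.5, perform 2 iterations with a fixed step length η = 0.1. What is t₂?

J′(t) = 10t
Step 1: J′(-0.5) = -5; t₁ = -0.5 − 0.1·(-5) = 0
Step 2: J′(0) = 0; t₂ = 0 − 0.1·0 = 0

0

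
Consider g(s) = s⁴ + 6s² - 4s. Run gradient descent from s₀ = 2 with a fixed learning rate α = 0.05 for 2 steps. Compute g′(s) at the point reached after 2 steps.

-3.961599868928

g′(s) = 4s³ + 12s - 4
s₁ = 2 − 0.05·52 = -0.6
s₂ = -0.6 − 0.05·(-12.064) = 0.0032
g′(s) at (0.0032) = -3.961599868928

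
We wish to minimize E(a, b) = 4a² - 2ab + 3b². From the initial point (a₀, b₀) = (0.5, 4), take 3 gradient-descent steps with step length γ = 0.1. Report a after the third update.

0.276

∇E = (8a - 2b, -2a + 6b)
(a₁, b₁) = (0.5, 4) − 0.1·(-4, 23) = (0.9, 1.7)
(a₂, b₂) = (0.9, 1.7) − 0.1·(3.8, 8.4) = (0.52, 0.86)
(a₃, b₃) = (0.52, 0.86) − 0.1·(2.44, 4.12) = (0.276, 0.448)
a = 0.276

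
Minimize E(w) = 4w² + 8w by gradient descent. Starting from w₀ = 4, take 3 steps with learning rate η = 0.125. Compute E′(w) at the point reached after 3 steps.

0

E′(w) = 8w + 8
w₁ = 4 − 0.125·40 = -1
w₂ = -1 − 0.125·0 = -1
w₃ = -1 − 0.125·0 = -1
E′(w) at (-1) = 0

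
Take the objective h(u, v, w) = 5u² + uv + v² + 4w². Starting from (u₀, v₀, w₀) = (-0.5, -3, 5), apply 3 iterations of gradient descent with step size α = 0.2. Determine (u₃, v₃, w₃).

(1.008, -0.592, -1.08)

∇h = (10u + v, u + 2v, 8w)
(u₁, v₁, w₁) = (-0.5, -3, 5) − 0.2·(-8, -6.5, 40) = (1.1, -1.7, -3)
(u₂, v₂, w₂) = (1.1, -1.7, -3) − 0.2·(9.3, -2.3, -24) = (-0.76, -1.24, 1.8)
(u₃, v₃, w₃) = (-0.76, -1.24, 1.8) − 0.2·(-8.84, -3.24, 14.4) = (1.008, -0.592, -1.08)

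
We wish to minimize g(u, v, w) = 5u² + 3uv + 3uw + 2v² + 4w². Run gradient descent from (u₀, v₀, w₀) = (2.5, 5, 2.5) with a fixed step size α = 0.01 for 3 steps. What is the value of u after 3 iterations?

∇g = (10u + 3v + 3w, 3u + 4v, 3u + 8w)
(u₁, v₁, w₁) = (2.5, 5, 2.5) − 0.01·(47.5, 27.5, 27.5) = (2.025, 4.725, 2.225)
(u₂, v₂, w₂) = (2.025, 4.725, 2.225) − 0.01·(41.1, 24.975, 23.875) = (1.614, 4.47525, 1.98625)
(u₃, v₃, w₃) = (1.614, 4.47525, 1.98625) − 0.01·(35.5245, 22.743, 20.732) = (1.258755, 4.24782, 1.77893)
u = 1.258755

1.258755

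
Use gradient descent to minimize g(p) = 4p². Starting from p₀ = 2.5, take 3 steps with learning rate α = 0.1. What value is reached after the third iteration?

g′(p) = 8p
p₁ = 2.5 − 0.1·20 = 0.5
p₂ = 0.5 − 0.1·4 = 0.1
p₃ = 0.1 − 0.1·0.8 = 0.02

0.02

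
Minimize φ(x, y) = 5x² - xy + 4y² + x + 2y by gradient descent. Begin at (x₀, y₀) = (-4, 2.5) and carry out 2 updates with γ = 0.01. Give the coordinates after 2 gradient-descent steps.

(-3.2141, 2.00495)

∇φ = (10x - y + 1, -x + 8y + 2)
(x₁, y₁) = (-4, 2.5) − 0.01·(-41.5, 26) = (-3.585, 2.24)
(x₂, y₂) = (-3.585, 2.24) − 0.01·(-37.09, 23.505) = (-3.2141, 2.00495)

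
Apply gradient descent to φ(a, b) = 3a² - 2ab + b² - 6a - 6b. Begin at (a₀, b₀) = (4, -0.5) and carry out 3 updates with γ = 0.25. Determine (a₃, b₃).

(1.125, 4.625)

∇φ = (6a - 2b - 6, -2a + 2b - 6)
(a₁, b₁) = (4, -0.5) − 0.25·(19, -15) = (-0.75, 3.25)
(a₂, b₂) = (-0.75, 3.25) − 0.25·(-17, 2) = (3.5, 2.75)
(a₃, b₃) = (3.5, 2.75) − 0.25·(9.5, -7.5) = (1.125, 4.625)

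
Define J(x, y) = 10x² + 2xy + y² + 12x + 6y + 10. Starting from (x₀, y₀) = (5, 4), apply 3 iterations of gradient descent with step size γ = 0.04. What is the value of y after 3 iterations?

2.152192

∇J = (20x + 2y + 12, 2x + 2y + 6)
Step 1: at (5, 4), ∇J = (120, 24) → (5, 4) − 0.04·(120, 24) = (0.2, 3.04)
Step 2: at (0.2, 3.04), ∇J = (22.08, 12.48) → (0.2, 3.04) − 0.04·(22.08, 12.48) = (-0.6832, 2.5408)
Step 3: at (-0.6832, 2.5408), ∇J = (3.4176, 9.7152) → (-0.6832, 2.5408) − 0.04·(3.4176, 9.7152) = (-0.819904, 2.152192)
y = 2.152192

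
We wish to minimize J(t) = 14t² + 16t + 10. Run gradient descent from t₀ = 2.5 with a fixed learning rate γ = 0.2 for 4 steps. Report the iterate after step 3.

-299.532

J′(t) = 28t + 16
Step 1: J′(2.5) = 86; t₁ = 2.5 − 0.2·86 = -14.7
Step 2: J′(-14.7) = -395.6; t₂ = -14.7 − 0.2·(-395.6) = 64.42
Step 3: J′(64.42) = 1819.76; t₃ = 64.42 − 0.2·1819.76 = -299.532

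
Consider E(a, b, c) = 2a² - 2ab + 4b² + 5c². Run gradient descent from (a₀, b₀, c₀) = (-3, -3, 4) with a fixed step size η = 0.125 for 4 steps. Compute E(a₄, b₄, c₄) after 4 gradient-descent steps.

0.43023681640625

∇E = (4a - 2b, -2a + 8b, 10c)
Step 1: at (-3, -3, 4), ∇E = (-6, -18, 40) → (-3, -3, 4) − 0.125·(-6, -18, 40) = (-2.25, -0.75, -1)
Step 2: at (-2.25, -0.75, -1), ∇E = (-7.5, -1.5, -10) → (-2.25, -0.75, -1) − 0.125·(-7.5, -1.5, -10) = (-1.3125, -0.5625, 0.25)
Step 3: at (-1.3125, -0.5625, 0.25), ∇E = (-4.125, -1.875, 2.5) → (-1.3125, -0.5625, 0.25) − 0.125·(-4.125, -1.875, 2.5) = (-0.796875, -0.328125, -0.0625)
Step 4: at (-0.796875, -0.328125, -0.0625), ∇E = (-2.53125, -1.03125, -0.625) → (-0.796875, -0.328125, -0.0625) − 0.125·(-2.53125, -1.03125, -0.625) = (-0.48046875, -0.19921875, 0.015625)
E(-0.48046875, -0.19921875, 0.015625) = 0.43023681640625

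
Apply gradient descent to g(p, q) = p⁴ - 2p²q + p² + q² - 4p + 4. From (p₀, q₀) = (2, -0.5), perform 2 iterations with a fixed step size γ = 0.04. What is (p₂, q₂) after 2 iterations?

∇g = (4p³ - 4pq + 2p - 4, -2p² + 2q)
Step 1: at (2, -0.5), ∇g = (36, -9) → (2, -0.5) − 0.04·(36, -9) = (0.56, -0.14)
Step 2: at (0.56, -0.14), ∇g = (-1.863936, -0.9072) → (0.56, -0.14) − 0.04·(-1.863936, -0.9072) = (0.63455744, -0.103712)

(0.63455744, -0.103712)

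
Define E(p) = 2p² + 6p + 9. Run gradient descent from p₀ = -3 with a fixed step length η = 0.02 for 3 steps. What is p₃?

E′(p) = 4p + 6
p₁ = -3 − 0.02·(-6) = -2.88
p₂ = -2.88 − 0.02·(-5.52) = -2.7696
p₃ = -2.7696 − 0.02·(-5.0784) = -2.668032

-2.668032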